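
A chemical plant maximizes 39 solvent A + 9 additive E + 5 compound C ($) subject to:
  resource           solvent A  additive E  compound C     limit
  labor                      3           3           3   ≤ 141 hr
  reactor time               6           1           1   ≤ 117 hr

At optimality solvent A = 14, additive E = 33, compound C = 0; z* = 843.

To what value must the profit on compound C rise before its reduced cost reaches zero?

At the optimum: labor uses 141 of 141 (binding); reactor time uses 117 of 117 (binding).
From A_Bᵀ y = c: 3·y_labor + 6·y_reactor time = 39; 3·y_labor + 1·y_reactor time = 9.
This yields shadow prices y_labor = 1, y_reactor time = 6.
compound C enters the basis when its profit ≥ yᵀa₃ = 1·3 + 6·1 = 9.

9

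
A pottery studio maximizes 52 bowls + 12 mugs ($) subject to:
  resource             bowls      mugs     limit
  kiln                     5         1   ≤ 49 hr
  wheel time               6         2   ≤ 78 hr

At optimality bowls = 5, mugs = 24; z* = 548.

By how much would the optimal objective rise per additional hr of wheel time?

At the optimum: kiln uses 49 of 49 (binding); wheel time uses 78 of 78 (binding).
From A_Bᵀ y = c: 5·y_kiln + 6·y_wheel time = 52; 1·y_kiln + 2·y_wheel time = 12.
This yields shadow prices y_kiln = 8, y_wheel time = 2.
Shadow price of wheel time = 2.

2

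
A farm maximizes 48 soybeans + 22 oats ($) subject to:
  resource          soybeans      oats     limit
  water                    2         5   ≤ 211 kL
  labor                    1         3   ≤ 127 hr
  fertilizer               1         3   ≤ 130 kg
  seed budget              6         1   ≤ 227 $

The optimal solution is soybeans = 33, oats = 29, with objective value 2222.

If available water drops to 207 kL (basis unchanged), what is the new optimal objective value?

At the optimum: water uses 211 of 211 (binding); labor uses 120 of 127 (slack = 7); fertilizer uses 120 of 130 (slack = 10); seed budget uses 227 of 227 (binding).
Slack constraints have shadow price 0 (complementary slackness).
From A_Bᵀ y = c: 2·y_water + 6·y_seed budget = 48; 5·y_water + 1·y_seed budget = 22.
→ y_water = 3 and y_seed budget = 7.
Δz = y_water·Δb = 3 × (-4) = -12, so new z* = 2222 − 12 = 2210.

2210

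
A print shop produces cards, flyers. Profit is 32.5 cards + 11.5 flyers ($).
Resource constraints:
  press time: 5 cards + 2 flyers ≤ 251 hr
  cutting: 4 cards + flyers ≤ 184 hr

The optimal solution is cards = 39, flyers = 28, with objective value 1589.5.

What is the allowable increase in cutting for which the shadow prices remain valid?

16.8

Binding constraints: press time, cutting. The basis is B = [[5,2],[4,1]] with det -3.
Per unit increase in cutting, x* moves by d = (0.6667, -1.6667).
The basis stays optimal until flyers reaches 0; allowable increase = 16.8 hr.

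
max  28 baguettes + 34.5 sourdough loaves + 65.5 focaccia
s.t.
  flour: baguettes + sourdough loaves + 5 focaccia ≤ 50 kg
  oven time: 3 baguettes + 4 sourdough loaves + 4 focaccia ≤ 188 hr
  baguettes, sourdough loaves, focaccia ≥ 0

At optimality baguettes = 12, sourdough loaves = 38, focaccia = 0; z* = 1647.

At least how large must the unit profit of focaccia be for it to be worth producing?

At the optimum: flour uses 50 of 50 (binding); oven time uses 188 of 188 (binding).
The binding rows give the dual system: 1·y_flour + 3·y_oven time = 28 and 1·y_flour + 4·y_oven time = 34.5.
Solving: y_flour = 8.5, y_oven time = 6.5.
focaccia enters the basis when its profit ≥ yᵀa₃ = 8.5·5 + 6.5·4 = 68.5.

68.5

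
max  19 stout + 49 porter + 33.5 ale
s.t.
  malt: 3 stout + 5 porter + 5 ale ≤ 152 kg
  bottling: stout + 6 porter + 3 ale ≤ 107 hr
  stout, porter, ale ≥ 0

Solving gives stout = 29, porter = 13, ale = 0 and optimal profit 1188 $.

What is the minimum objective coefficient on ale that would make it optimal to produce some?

37

Both malt and bottling are binding at x*.
The binding rows give the dual system: 3·y_malt + 1·y_bottling = 19 and 5·y_malt + 6·y_bottling = 49.
→ y_malt = 5 and y_bottling = 4.
ale enters the basis when its profit ≥ yᵀa₃ = 5·5 + 4·3 = 37.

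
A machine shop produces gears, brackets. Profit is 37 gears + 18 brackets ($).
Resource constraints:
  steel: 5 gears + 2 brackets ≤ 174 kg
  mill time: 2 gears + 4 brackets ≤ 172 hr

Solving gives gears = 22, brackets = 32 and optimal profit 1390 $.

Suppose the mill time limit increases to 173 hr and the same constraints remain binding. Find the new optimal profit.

At the optimum: steel uses 174 of 174 (binding); mill time uses 172 of 172 (binding).
From A_Bᵀ y = c: 5·y_steel + 2·y_mill time = 37; 2·y_steel + 4·y_mill time = 18.
→ y_steel = 7 and y_mill time = 1.
Δz = y_mill time·Δb = 1 × (1) = 1, so new z* = 1390 + 1 = 1391.

1391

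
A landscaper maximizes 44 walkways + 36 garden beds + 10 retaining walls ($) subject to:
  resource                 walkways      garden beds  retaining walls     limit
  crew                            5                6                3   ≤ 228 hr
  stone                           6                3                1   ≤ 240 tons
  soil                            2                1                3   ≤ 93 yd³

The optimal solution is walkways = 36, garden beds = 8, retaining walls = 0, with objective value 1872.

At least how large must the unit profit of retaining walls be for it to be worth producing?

Check each constraint at x*: crew 228/228 (tight); stone 240/240 (tight); soil 80/93 (slack 13).
By complementary slackness, y = 0 for the non-binding constraint.
Dual feasibility on the basic columns requires 5·y_crew + 6·y_stone = 44, 6·y_crew + 3·y_stone = 36.
Solving: y_crew = 4, y_stone = 4.
retaining walls enters the basis when its profit ≥ yᵀa₃ = 4·3 + 4·1 = 16.

16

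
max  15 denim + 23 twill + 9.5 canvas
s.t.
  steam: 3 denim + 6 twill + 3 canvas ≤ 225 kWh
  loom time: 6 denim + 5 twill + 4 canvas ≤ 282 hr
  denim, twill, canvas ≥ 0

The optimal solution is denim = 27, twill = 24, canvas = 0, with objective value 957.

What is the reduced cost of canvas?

-3.5

Both steam and loom time are binding at x*.
From A_Bᵀ y = c: 3·y_steam + 6·y_loom time = 15; 6·y_steam + 5·y_loom time = 23.
Solving: y_steam = 3, y_loom time = 1.
Reduced cost of canvas: c₃ − yᵀa₃ = 9.5 − (3·3 + 1·4) = 9.5 − 13 = -3.5.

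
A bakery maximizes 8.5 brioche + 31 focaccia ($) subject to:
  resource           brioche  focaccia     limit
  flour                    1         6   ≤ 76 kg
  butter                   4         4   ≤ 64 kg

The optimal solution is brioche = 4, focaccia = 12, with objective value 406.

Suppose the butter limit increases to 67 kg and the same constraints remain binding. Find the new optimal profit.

409

Both flour and butter are binding at x*.
The binding rows give the dual system: 1·y_flour + 4·y_butter = 8.5 and 6·y_flour + 4·y_butter = 31.
This yields shadow prices y_flour = 4.5, y_butter = 1.
Δz = y_butter·Δb = 1 × (3) = 3, so new z* = 406 + 3 = 409.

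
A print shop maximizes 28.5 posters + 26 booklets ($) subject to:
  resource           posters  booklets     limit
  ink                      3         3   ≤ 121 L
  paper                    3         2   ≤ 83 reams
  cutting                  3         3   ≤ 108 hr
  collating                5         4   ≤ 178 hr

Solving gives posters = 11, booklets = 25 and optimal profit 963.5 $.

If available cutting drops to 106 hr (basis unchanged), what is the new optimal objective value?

Check each constraint at x*: ink 108/121 (slack 13); paper 83/83 (tight); cutting 108/108 (tight); collating 155/178 (slack 23).
Since ink, collating are not tight, their duals are 0.
The binding rows give the dual system: 3·y_paper + 3·y_cutting = 28.5 and 2·y_paper + 3·y_cutting = 26.
Solving: y_paper = 2.5, y_cutting = 7.
Δz = y_cutting·Δb = 7 × (-2) = -14, so new z* = 963.5 − 14 = 949.5.

949.5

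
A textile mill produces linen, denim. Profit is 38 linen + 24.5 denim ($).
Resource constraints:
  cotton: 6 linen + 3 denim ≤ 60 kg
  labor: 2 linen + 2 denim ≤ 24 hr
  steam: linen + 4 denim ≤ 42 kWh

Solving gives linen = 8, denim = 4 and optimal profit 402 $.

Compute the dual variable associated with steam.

Check each constraint at x*: cotton 60/60 (tight); labor 24/24 (tight); steam 24/42 (slack 18).
By complementary slackness, y = 0 for the non-binding constraint.
Dual feasibility on the basic columns requires 6·y_cotton + 2·y_labor = 38, 3·y_cotton + 2·y_labor = 24.5.
→ y_cotton = 4.5 and y_labor = 5.5.
Shadow price of steam = 0.

0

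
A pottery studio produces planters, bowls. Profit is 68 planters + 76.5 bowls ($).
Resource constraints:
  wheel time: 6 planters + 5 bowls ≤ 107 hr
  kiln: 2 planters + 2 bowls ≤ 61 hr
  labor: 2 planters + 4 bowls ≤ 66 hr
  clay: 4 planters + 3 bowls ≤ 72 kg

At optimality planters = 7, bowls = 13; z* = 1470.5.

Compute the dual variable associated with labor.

8.5

Check each constraint at x*: wheel time 107/107 (tight); kiln 40/61 (slack 21); labor 66/66 (tight); clay 67/72 (slack 5).
By complementary slackness, y = 0 for the non-binding constraints.
From A_Bᵀ y = c: 6·y_wheel time + 2·y_labor = 68; 5·y_wheel time + 4·y_labor = 76.5.
→ y_wheel time = 8.5 and y_labor = 8.5.
Shadow price of labor = 8.5.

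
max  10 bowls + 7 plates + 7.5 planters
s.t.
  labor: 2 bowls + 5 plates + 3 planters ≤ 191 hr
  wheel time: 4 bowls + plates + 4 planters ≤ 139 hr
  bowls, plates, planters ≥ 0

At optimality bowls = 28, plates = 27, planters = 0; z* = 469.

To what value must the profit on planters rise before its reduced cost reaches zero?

11

Check each constraint at x*: labor 191/191 (tight); wheel time 139/139 (tight).
The binding rows give the dual system: 2·y_labor + 4·y_wheel time = 10 and 5·y_labor + 1·y_wheel time = 7.
Solving: y_labor = 1, y_wheel time = 2.
planters enters the basis when its profit ≥ yᵀa₃ = 1·3 + 2·4 = 11.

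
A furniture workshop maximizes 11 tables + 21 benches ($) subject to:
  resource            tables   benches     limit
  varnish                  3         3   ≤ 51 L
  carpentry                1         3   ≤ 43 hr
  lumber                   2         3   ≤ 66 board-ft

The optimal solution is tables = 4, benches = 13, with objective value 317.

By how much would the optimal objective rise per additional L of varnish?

2

Binding: varnish and carpentry. Non-binding: lumber (19 unused).
Since lumber is not tight, its dual is 0.
From A_Bᵀ y = c: 3·y_varnish + 1·y_carpentry = 11; 3·y_varnish + 3·y_carpentry = 21.
Solving: y_varnish = 2, y_carpentry = 5.
Shadow price of varnish = 2.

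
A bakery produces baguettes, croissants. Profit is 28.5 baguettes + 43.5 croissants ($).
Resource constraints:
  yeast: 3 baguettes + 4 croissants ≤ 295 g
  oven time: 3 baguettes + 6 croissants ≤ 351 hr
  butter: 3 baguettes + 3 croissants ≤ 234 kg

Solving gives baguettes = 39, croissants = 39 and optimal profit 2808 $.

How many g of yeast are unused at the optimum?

22

yeast used = 3·39 + 4·39 = 273; slack = 295 − 273 = 22.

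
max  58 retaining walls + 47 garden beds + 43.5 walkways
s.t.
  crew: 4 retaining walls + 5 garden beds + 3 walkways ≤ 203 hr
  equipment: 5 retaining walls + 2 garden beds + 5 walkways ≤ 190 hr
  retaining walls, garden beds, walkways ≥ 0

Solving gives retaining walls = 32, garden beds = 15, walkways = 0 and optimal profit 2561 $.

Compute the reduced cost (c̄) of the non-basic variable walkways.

-7.5

At the optimum: crew uses 203 of 203 (binding); equipment uses 190 of 190 (binding).
Dual feasibility on the basic columns requires 4·y_crew + 5·y_equipment = 58, 5·y_crew + 2·y_equipment = 47.
Solving: y_crew = 7, y_equipment = 6.
Reduced cost of walkways: c₃ − yᵀa₃ = 43.5 − (7·3 + 6·5) = 43.5 − 51 = -7.5.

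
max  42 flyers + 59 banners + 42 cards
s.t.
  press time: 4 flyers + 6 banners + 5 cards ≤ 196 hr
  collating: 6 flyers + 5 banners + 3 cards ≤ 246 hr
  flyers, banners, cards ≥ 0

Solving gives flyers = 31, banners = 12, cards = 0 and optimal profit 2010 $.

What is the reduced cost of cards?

Both press time and collating are binding at x*.
Dual feasibility on the basic columns requires 4·y_press time + 6·y_collating = 42, 6·y_press time + 5·y_collating = 59.
→ y_press time = 9 and y_collating = 1.
Reduced cost of cards: c₃ − yᵀa₃ = 42 − (9·5 + 1·3) = 42 − 48 = -6.

-6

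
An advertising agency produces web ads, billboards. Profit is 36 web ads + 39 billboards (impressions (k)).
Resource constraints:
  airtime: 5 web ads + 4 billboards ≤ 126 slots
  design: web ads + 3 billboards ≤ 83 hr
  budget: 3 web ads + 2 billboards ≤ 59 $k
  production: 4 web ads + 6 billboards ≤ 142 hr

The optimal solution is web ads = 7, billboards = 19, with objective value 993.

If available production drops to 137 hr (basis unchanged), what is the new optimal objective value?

Binding: budget and production. Non-binding: airtime (15 unused), design (19 unused).
By complementary slackness, y = 0 for the non-binding constraints.
From A_Bᵀ y = c: 3·y_budget + 4·y_production = 36; 2·y_budget + 6·y_production = 39.
This yields shadow prices y_budget = 6, y_production = 4.5.
Δz = y_production·Δb = 4.5 × (-5) = -22.5, so new z* = 993 − 22.5 = 970.5.

970.5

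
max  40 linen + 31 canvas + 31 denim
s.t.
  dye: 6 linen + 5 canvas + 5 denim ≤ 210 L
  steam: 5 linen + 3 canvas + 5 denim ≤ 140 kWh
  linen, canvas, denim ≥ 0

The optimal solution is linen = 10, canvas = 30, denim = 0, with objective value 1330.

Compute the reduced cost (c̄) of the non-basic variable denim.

At the optimum: dye uses 210 of 210 (binding); steam uses 140 of 140 (binding).
Dual feasibility on the basic columns requires 6·y_dye + 5·y_steam = 40, 5·y_dye + 3·y_steam = 31.
Solving: y_dye = 5, y_steam = 2.
Reduced cost of denim: c₃ − yᵀa₃ = 31 − (5·5 + 2·5) = 31 − 35 = -4.

-4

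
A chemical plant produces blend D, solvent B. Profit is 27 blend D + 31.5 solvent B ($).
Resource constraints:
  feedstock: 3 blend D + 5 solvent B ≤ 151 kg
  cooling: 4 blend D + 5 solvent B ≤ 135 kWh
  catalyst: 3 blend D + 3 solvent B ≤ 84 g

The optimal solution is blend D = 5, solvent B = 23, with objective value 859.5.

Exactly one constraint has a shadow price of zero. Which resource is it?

feedstock: 130/151 (slack 21)
cooling: 135/135 (binding)
catalyst: 84/84 (binding)
By complementary slackness, a constraint with positive slack has shadow price 0 → feedstock.

feedstock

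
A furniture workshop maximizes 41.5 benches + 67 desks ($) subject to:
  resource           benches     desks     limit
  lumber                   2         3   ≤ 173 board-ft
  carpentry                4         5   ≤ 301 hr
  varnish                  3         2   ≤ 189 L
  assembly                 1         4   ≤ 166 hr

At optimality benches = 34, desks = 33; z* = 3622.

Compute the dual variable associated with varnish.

At the optimum: lumber uses 167 of 173 (slack = 6); carpentry uses 301 of 301 (binding); varnish uses 168 of 189 (slack = 21); assembly uses 166 of 166 (binding).
Slack constraints have shadow price 0 (complementary slackness).
From A_Bᵀ y = c: 4·y_carpentry + 1·y_assembly = 41.5; 5·y_carpentry + 4·y_assembly = 67.
Solving: y_carpentry = 9, y_assembly = 5.5.
Shadow price of varnish = 0.

0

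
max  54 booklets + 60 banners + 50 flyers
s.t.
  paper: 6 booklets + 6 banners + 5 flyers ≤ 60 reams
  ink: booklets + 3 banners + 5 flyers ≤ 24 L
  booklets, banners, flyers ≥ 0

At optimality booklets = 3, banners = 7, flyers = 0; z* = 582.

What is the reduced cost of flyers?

Check each constraint at x*: paper 60/60 (tight); ink 24/24 (tight).
From A_Bᵀ y = c: 6·y_paper + 1·y_ink = 54; 6·y_paper + 3·y_ink = 60.
This yields shadow prices y_paper = 8.5, y_ink = 3.
Reduced cost of flyers: c₃ − yᵀa₃ = 50 − (8.5·5 + 3·5) = 50 − 57.5 = -7.5.

-7.5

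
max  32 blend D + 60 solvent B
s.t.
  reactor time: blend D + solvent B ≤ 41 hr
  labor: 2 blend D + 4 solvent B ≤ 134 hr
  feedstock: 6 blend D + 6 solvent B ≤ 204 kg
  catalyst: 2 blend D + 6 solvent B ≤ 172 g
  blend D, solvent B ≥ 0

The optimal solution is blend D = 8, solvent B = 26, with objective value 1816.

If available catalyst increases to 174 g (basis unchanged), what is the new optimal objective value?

Check each constraint at x*: reactor time 34/41 (slack 7); labor 120/134 (slack 14); feedstock 204/204 (tight); catalyst 172/172 (tight).
Since reactor time, labor are not tight, their duals are 0.
From A_Bᵀ y = c: 6·y_feedstock + 2·y_catalyst = 32; 6·y_feedstock + 6·y_catalyst = 60.
→ y_feedstock = 3 and y_catalyst = 7.
Δz = y_catalyst·Δb = 7 × (2) = 14, so new z* = 1816 + 14 = 1830.

1830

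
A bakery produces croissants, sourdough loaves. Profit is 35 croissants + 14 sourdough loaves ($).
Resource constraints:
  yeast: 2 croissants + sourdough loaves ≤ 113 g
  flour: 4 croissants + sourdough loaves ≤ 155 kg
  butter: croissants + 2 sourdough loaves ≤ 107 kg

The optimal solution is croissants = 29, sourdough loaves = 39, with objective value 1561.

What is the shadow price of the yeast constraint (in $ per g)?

0

Binding: flour and butter. Non-binding: yeast (16 unused).
Slack constraints have shadow price 0 (complementary slackness).
Dual feasibility on the basic columns requires 4·y_flour + 1·y_butter = 35, 1·y_flour + 2·y_butter = 14.
This yields shadow prices y_flour = 8, y_butter = 3.
Shadow price of yeast = 0.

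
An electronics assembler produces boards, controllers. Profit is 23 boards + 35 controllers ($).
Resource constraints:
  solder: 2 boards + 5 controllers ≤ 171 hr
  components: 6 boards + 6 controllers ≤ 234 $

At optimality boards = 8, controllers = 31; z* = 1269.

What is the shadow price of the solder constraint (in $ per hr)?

4

At the optimum: solder uses 171 of 171 (binding); components uses 234 of 234 (binding).
From A_Bᵀ y = c: 2·y_solder + 6·y_components = 23; 5·y_solder + 6·y_components = 35.
This yields shadow prices y_solder = 4, y_components = 2.5.
Shadow price of solder = 4.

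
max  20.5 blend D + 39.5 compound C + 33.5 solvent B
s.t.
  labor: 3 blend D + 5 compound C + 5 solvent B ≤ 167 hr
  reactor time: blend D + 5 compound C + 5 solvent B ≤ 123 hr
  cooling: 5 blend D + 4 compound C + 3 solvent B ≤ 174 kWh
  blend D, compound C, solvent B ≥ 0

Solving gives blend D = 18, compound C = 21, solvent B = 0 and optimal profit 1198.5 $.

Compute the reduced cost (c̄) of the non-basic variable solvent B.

At the optimum: labor uses 159 of 167 (slack = 8); reactor time uses 123 of 123 (binding); cooling uses 174 of 174 (binding).
By complementary slackness, y = 0 for the non-binding constraint.
Dual feasibility on the basic columns requires 1·y_reactor time + 5·y_cooling = 20.5, 5·y_reactor time + 4·y_cooling = 39.5.
Solving: y_reactor time = 5.5, y_cooling = 3.
Reduced cost of solvent B: c₃ − yᵀa₃ = 33.5 − (5.5·5 + 3·3) = 33.5 − 36.5 = -3.

-3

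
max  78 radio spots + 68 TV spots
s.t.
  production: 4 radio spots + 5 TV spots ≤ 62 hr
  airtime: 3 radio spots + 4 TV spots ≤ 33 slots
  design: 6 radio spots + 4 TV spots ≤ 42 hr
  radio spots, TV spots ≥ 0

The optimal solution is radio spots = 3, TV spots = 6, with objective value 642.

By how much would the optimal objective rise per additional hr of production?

Binding: airtime and design. Non-binding: production (20 unused).
Since production is not tight, its dual is 0.
From A_Bᵀ y = c: 3·y_airtime + 6·y_design = 78; 4·y_airtime + 4·y_design = 68.
→ y_airtime = 8 and y_design = 9.
Shadow price of production = 0.

0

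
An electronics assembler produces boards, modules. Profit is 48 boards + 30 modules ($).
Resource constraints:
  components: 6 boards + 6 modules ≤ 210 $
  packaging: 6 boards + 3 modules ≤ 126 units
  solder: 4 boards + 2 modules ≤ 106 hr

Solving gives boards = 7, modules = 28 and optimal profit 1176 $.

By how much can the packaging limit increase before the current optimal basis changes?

Binding constraints: components, packaging. The basis is B = [[6,6],[6,3]] with det -18.
Per unit increase in packaging, x* moves by d = (0.3333, -0.3333).
The basis stays optimal until solder becomes binding; allowable increase = 33 units.

33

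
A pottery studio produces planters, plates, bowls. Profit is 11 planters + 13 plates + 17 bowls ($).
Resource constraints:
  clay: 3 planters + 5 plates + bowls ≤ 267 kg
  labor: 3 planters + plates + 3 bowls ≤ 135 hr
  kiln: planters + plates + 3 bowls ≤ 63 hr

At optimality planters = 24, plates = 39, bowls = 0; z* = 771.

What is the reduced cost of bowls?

-8

Binding: clay and kiln. Non-binding: labor (24 unused).
Slack constraints have shadow price 0 (complementary slackness).
From A_Bᵀ y = c: 3·y_clay + 1·y_kiln = 11; 5·y_clay + 1·y_kiln = 13.
→ y_clay = 1 and y_kiln = 8.
Reduced cost of bowls: c₃ − yᵀa₃ = 17 − (1·1 + 8·3) = 17 − 25 = -8.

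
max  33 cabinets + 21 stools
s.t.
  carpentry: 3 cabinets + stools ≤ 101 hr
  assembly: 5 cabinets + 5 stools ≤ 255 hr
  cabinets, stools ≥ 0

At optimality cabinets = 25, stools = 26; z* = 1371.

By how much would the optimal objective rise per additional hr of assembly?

3

At the optimum: carpentry uses 101 of 101 (binding); assembly uses 255 of 255 (binding).
From A_Bᵀ y = c: 3·y_carpentry + 5·y_assembly = 33; 1·y_carpentry + 5·y_assembly = 21.
This yields shadow prices y_carpentry = 6, y_assembly = 3.
Shadow price of assembly = 3.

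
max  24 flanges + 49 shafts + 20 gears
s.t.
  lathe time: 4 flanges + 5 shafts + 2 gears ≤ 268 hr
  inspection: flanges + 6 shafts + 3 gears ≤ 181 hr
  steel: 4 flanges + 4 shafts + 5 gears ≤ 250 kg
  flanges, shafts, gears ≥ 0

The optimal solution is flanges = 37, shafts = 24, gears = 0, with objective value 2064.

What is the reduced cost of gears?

-2

At the optimum: lathe time uses 268 of 268 (binding); inspection uses 181 of 181 (binding); steel uses 244 of 250 (slack = 6).
Since steel is not tight, its dual is 0.
Dual feasibility on the basic columns requires 4·y_lathe time + 1·y_inspection = 24, 5·y_lathe time + 6·y_inspection = 49.
This yields shadow prices y_lathe time = 5, y_inspection = 4.
Reduced cost of gears: c₃ − yᵀa₃ = 20 − (5·2 + 4·3) = 20 − 22 = -2.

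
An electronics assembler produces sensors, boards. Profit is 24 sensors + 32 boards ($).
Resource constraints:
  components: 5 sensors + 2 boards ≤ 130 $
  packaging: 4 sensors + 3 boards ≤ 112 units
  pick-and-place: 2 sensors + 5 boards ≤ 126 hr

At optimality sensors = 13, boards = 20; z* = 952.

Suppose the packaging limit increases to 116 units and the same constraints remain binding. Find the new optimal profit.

968

Check each constraint at x*: components 105/130 (slack 25); packaging 112/112 (tight); pick-and-place 126/126 (tight).
Slack constraints have shadow price 0 (complementary slackness).
The binding rows give the dual system: 4·y_packaging + 2·y_pick-and-place = 24 and 3·y_packaging + 5·y_pick-and-place = 32.
Solving: y_packaging = 4, y_pick-and-place = 4.
Δz = y_packaging·Δb = 4 × (4) = 16, so new z* = 952 + 16 = 968.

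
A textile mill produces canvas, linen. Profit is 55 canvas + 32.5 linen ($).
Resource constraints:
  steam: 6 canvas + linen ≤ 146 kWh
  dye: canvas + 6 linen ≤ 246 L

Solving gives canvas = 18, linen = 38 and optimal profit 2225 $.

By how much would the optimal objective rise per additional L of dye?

Both steam and dye are binding at x*.
The binding rows give the dual system: 6·y_steam + 1·y_dye = 55 and 1·y_steam + 6·y_dye = 32.5.
This yields shadow prices y_steam = 8.5, y_dye = 4.
Shadow price of dye = 4.

4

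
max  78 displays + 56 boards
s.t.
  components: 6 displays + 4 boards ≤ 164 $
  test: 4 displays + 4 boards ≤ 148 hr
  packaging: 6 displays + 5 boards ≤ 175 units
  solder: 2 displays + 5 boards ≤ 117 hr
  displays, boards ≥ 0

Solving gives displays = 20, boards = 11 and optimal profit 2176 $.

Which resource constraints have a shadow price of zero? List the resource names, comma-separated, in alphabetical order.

components: 164/164 (binding)
test: 124/148 (slack 24)
packaging: 175/175 (binding)
solder: 95/117 (slack 22)
By complementary slackness, a constraint with positive slack has shadow price 0 → solder, test.

solder, test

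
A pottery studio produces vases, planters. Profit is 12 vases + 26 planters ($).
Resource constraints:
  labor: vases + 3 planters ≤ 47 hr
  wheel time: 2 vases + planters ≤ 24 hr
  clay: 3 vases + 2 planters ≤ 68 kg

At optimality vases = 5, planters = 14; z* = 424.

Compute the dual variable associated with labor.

8

Check each constraint at x*: labor 47/47 (tight); wheel time 24/24 (tight); clay 43/68 (slack 25).
Since clay is not tight, its dual is 0.
Dual feasibility on the basic columns requires 1·y_labor + 2·y_wheel time = 12, 3·y_labor + 1·y_wheel time = 26.
This yields shadow prices y_labor = 8, y_wheel time = 2.
Shadow price of labor = 8.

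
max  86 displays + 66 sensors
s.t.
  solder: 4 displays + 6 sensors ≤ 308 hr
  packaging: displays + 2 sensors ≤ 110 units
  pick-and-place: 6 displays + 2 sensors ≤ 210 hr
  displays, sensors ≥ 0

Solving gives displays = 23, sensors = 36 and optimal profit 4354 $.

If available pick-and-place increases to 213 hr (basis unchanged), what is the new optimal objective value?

4381

At the optimum: solder uses 308 of 308 (binding); packaging uses 95 of 110 (slack = 15); pick-and-place uses 210 of 210 (binding).
Since packaging is not tight, its dual is 0.
The binding rows give the dual system: 4·y_solder + 6·y_pick-and-place = 86 and 6·y_solder + 2·y_pick-and-place = 66.
→ y_solder = 8 and y_pick-and-place = 9.
Δz = y_pick-and-place·Δb = 9 × (3) = 27, so new z* = 4354 + 27 = 4381.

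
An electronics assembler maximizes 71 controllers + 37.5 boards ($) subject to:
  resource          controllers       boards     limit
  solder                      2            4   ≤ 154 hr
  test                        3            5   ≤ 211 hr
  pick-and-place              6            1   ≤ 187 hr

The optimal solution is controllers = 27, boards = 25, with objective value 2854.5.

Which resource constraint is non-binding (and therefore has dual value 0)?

test

solder: 154/154 (binding)
test: 206/211 (slack 5)
pick-and-place: 187/187 (binding)
By complementary slackness, a constraint with positive slack has shadow price 0 → test.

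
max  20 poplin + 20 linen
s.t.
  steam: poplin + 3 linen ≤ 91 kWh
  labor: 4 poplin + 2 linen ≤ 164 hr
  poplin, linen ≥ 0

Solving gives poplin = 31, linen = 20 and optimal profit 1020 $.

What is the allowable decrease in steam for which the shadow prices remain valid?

50

Binding constraints: steam, labor. The basis is B = [[1,3],[4,2]] with det -10.
Per unit decrease in steam, x* moves by d = (0.2, -0.4).
The basis stays optimal until linen reaches 0; allowable decrease = 50 kWh.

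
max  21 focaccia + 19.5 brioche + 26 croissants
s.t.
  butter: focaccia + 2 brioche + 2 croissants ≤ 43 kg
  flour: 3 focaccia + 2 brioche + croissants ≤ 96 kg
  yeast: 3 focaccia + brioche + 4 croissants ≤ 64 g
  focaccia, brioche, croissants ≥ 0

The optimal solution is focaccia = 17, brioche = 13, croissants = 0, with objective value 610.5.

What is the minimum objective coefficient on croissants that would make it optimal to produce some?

At the optimum: butter uses 43 of 43 (binding); flour uses 77 of 96 (slack = 19); yeast uses 64 of 64 (binding).
Since flour is not tight, its dual is 0.
Dual feasibility on the basic columns requires 1·y_butter + 3·y_yeast = 21, 2·y_butter + 1·y_yeast = 19.5.
Solving: y_butter = 7.5, y_yeast = 4.5.
croissants enters the basis when its profit ≥ yᵀa₃ = 7.5·2 + 4.5·4 = 33.

33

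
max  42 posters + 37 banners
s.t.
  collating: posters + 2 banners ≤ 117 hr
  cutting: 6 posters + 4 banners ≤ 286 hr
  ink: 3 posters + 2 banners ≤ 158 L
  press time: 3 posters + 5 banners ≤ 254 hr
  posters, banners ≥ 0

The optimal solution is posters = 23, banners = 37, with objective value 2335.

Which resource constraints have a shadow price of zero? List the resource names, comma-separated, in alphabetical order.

collating, ink

collating: 97/117 (slack 20)
cutting: 286/286 (binding)
ink: 143/158 (slack 15)
press time: 254/254 (binding)
By complementary slackness, a constraint with positive slack has shadow price 0 → collating, ink.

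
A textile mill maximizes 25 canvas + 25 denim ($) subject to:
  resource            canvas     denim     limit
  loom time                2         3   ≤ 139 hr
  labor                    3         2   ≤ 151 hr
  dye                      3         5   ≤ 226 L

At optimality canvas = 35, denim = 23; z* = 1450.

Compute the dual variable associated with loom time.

5

Check each constraint at x*: loom time 139/139 (tight); labor 151/151 (tight); dye 220/226 (slack 6).
Since dye is not tight, its dual is 0.
From A_Bᵀ y = c: 2·y_loom time + 3·y_labor = 25; 3·y_loom time + 2·y_labor = 25.
This yields shadow prices y_loom time = 5, y_labor = 5.
Shadow price of loom time = 5.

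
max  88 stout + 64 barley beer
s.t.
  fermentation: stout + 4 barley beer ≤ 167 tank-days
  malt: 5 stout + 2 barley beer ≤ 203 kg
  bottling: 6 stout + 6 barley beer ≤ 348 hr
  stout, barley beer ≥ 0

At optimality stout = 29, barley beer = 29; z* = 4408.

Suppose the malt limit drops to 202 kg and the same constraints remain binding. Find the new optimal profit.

Check each constraint at x*: fermentation 145/167 (slack 22); malt 203/203 (tight); bottling 348/348 (tight).
By complementary slackness, y = 0 for the non-binding constraint.
The binding rows give the dual system: 5·y_malt + 6·y_bottling = 88 and 2·y_malt + 6·y_bottling = 64.
This yields shadow prices y_malt = 8, y_bottling = 8.
Δz = y_malt·Δb = 8 × (-1) = -8, so new z* = 4408 − 8 = 4400.

4400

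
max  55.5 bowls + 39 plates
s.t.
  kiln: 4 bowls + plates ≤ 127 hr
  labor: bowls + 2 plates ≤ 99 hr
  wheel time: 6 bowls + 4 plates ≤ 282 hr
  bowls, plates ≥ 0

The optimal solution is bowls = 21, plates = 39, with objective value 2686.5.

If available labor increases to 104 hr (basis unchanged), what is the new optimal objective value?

Binding: labor and wheel time. Non-binding: kiln (4 unused).
Slack constraints have shadow price 0 (complementary slackness).
From A_Bᵀ y = c: 1·y_labor + 6·y_wheel time = 55.5; 2·y_labor + 4·y_wheel time = 39.
Solving: y_labor = 1.5, y_wheel time = 9.
Δz = y_labor·Δb = 1.5 × (5) = 7.5, so new z* = 2686.5 + 7.5 = 2694.

2694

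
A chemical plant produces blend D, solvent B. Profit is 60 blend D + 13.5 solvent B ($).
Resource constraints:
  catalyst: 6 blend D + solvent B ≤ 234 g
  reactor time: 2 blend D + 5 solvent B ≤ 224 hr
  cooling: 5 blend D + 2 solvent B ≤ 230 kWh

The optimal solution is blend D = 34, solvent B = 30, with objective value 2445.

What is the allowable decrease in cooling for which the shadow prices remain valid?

Binding constraints: catalyst, cooling. The basis is B = [[6,1],[5,2]] with det 7.
Per unit decrease in cooling, x* moves by d = (0.1429, -0.8571).
The basis stays optimal until solvent B reaches 0; allowable decrease = 35 kWh.

35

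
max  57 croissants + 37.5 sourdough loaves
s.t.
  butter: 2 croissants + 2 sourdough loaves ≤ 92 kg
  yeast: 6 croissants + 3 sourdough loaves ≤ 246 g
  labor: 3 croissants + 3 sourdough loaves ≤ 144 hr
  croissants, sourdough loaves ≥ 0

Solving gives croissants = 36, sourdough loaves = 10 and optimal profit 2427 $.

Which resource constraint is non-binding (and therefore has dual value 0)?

butter: 92/92 (binding)
yeast: 246/246 (binding)
labor: 138/144 (slack 6)
By complementary slackness, a constraint with positive slack has shadow price 0 → labor.

labor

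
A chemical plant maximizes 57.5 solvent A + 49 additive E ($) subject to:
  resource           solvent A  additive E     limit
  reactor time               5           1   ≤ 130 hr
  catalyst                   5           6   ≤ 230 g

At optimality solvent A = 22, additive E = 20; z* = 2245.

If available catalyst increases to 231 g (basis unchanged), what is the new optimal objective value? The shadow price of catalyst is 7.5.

Δb = 1, so new z* = 2245 + (7.5)·(1) = 2245 + 7.5 = 2252.5.

2252.5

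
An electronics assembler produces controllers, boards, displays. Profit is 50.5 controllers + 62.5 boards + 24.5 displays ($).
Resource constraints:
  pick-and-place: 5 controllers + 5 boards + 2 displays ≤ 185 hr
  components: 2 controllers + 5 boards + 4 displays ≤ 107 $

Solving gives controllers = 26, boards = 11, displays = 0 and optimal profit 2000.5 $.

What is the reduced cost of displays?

-8.5

Both pick-and-place and components are binding at x*.
Dual feasibility on the basic columns requires 5·y_pick-and-place + 2·y_components = 50.5, 5·y_pick-and-place + 5·y_components = 62.5.
Solving: y_pick-and-place = 8.5, y_components = 4.
Reduced cost of displays: c₃ − yᵀa₃ = 24.5 − (8.5·2 + 4·4) = 24.5 − 33 = -8.5.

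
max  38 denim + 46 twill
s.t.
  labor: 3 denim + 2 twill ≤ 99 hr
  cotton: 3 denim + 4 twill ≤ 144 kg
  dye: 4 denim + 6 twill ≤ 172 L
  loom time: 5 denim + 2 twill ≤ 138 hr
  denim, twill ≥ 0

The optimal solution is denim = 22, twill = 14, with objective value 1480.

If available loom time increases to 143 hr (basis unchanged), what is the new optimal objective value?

At the optimum: labor uses 94 of 99 (slack = 5); cotton uses 122 of 144 (slack = 22); dye uses 172 of 172 (binding); loom time uses 138 of 138 (binding).
Slack constraints have shadow price 0 (complementary slackness).
From A_Bᵀ y = c: 4·y_dye + 5·y_loom time = 38; 6·y_dye + 2·y_loom time = 46.
This yields shadow prices y_dye = 7, y_loom time = 2.
Δz = y_loom time·Δb = 2 × (5) = 10, so new z* = 1480 + 10 = 1490.

1490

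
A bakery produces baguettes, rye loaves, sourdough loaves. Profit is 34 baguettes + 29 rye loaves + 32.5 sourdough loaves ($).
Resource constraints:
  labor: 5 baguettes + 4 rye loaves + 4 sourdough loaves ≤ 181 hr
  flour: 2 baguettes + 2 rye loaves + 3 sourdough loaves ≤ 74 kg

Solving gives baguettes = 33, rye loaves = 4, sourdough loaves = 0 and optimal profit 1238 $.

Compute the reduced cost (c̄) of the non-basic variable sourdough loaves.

At the optimum: labor uses 181 of 181 (binding); flour uses 74 of 74 (binding).
From A_Bᵀ y = c: 5·y_labor + 2·y_flour = 34; 4·y_labor + 2·y_flour = 29.
Solving: y_labor = 5, y_flour = 4.5.
Reduced cost of sourdough loaves: c₃ − yᵀa₃ = 32.5 − (5·4 + 4.5·3) = 32.5 − 33.5 = -1.

-1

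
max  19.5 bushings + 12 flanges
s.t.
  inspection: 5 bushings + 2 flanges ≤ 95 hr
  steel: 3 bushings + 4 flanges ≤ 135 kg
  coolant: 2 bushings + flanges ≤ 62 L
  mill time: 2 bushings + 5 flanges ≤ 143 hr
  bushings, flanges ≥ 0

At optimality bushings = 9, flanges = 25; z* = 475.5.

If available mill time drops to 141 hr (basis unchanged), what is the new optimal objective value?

473.5

Check each constraint at x*: inspection 95/95 (tight); steel 127/135 (slack 8); coolant 43/62 (slack 19); mill time 143/143 (tight).
By complementary slackness, y = 0 for the non-binding constraints.
Dual feasibility on the basic columns requires 5·y_inspection + 2·y_mill time = 19.5, 2·y_inspection + 5·y_mill time = 12.
→ y_inspection = 3.5 and y_mill time = 1.
Δz = y_mill time·Δb = 1 × (-2) = -2, so new z* = 475.5 − 2 = 473.5.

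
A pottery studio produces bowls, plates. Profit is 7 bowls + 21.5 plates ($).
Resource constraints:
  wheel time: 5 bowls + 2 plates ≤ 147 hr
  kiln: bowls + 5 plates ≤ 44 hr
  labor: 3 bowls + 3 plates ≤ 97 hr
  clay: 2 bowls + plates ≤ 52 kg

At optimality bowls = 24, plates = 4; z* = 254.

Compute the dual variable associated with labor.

0

Check each constraint at x*: wheel time 128/147 (slack 19); kiln 44/44 (tight); labor 84/97 (slack 13); clay 52/52 (tight).
Since wheel time, labor are not tight, their duals are 0.
Dual feasibility on the basic columns requires 1·y_kiln + 2·y_clay = 7, 5·y_kiln + 1·y_clay = 21.5.
This yields shadow prices y_kiln = 4, y_clay = 1.5.
Shadow price of labor = 0.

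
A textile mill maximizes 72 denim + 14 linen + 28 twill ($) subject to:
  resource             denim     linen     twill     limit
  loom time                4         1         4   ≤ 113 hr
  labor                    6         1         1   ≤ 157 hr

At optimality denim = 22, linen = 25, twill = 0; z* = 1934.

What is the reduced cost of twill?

At the optimum: loom time uses 113 of 113 (binding); labor uses 157 of 157 (binding).
From A_Bᵀ y = c: 4·y_loom time + 6·y_labor = 72; 1·y_loom time + 1·y_labor = 14.
Solving: y_loom time = 6, y_labor = 8.
Reduced cost of twill: c₃ − yᵀa₃ = 28 − (6·4 + 8·1) = 28 − 32 = -4.

-4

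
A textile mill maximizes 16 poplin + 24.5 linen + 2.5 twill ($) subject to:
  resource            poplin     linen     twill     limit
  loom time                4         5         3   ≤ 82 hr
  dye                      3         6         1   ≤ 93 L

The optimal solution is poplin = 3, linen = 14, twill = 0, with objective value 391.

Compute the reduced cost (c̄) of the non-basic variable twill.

At the optimum: loom time uses 82 of 82 (binding); dye uses 93 of 93 (binding).
Dual feasibility on the basic columns requires 4·y_loom time + 3·y_dye = 16, 5·y_loom time + 6·y_dye = 24.5.
→ y_loom time = 2.5 and y_dye = 2.
Reduced cost of twill: c₃ − yᵀa₃ = 2.5 − (2.5·3 + 2·1) = 2.5 − 9.5 = -7.

-7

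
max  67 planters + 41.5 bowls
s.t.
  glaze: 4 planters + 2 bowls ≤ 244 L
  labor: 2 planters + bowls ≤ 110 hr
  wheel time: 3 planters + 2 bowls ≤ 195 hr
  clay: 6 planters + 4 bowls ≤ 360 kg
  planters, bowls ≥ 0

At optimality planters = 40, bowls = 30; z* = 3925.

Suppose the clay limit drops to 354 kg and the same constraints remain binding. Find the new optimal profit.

3877

At the optimum: glaze uses 220 of 244 (slack = 24); labor uses 110 of 110 (binding); wheel time uses 180 of 195 (slack = 15); clay uses 360 of 360 (binding).
Since glaze, wheel time are not tight, their duals are 0.
From A_Bᵀ y = c: 2·y_labor + 6·y_clay = 67; 1·y_labor + 4·y_clay = 41.5.
This yields shadow prices y_labor = 9.5, y_clay = 8.
Δz = y_clay·Δb = 8 × (-6) = -48, so new z* = 3925 − 48 = 3877.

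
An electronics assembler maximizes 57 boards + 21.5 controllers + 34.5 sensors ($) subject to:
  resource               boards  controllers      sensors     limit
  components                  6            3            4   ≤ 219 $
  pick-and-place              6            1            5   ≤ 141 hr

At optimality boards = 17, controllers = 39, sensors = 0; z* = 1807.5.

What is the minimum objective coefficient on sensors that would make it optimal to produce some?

41.5

At the optimum: components uses 219 of 219 (binding); pick-and-place uses 141 of 141 (binding).
From A_Bᵀ y = c: 6·y_components + 6·y_pick-and-place = 57; 3·y_components + 1·y_pick-and-place = 21.5.
This yields shadow prices y_components = 6, y_pick-and-place = 3.5.
sensors enters the basis when its profit ≥ yᵀa₃ = 6·4 + 3.5·5 = 41.5.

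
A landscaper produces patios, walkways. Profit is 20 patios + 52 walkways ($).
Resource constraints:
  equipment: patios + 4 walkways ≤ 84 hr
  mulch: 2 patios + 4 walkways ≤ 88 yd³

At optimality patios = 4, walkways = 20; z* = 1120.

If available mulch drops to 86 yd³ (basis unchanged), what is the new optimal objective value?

1106

Check each constraint at x*: equipment 84/84 (tight); mulch 88/88 (tight).
From A_Bᵀ y = c: 1·y_equipment + 2·y_mulch = 20; 4·y_equipment + 4·y_mulch = 52.
→ y_equipment = 6 and y_mulch = 7.
Δz = y_mulch·Δb = 7 × (-2) = -14, so new z* = 1120 − 14 = 1106.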